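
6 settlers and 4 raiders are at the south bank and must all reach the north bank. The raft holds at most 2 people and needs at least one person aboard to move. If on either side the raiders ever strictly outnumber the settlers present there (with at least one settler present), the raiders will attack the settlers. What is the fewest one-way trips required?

Counting alone: each trip to the north bank takes at most 2 across and each return brings at least 1 back, so after t trips out (and t−1 returns) at most 2t − (t−1) of the 10 are across; that first reaches 10 at t = 9, so at least 17 crossings are needed.
The plan below uses exactly 17 crossings, so it is optimal:
1. 2 raiders → the north bank.  (the south bank: 6S 2R; the north bank: 0S 2R)
2. 1 raider ← the south bank.  (the south bank: 6S 3R; the north bank: 0S 1R)
3. 2 raiders → the north bank.  (the south bank: 6S 1R; the north bank: 0S 3R)
4. 1 raider ← the south bank.  (the south bank: 6S 2R; the north bank: 0S 2R)
5. 2 settlers → the north bank.  (the south bank: 4S 2R; the north bank: 2S 2R)
6. 1 raider ← the south bank.  (the south bank: 4S 3R; the north bank: 2S 1R)
7. 1 settler and 1 raider → the north bank.  (the south bank: 3S 2R; the north bank: 3S 2R)
8. 1 raider ← the south bank.  (the south bank: 3S 3R; the north bank: 3S 1R)
9. 2 raiders → the north bank.  (the south bank: 3S 1R; the north bank: 3S 3R)
10. 1 raider ← the south bank.  (the south bank: 3S 2R; the north bank: 3S 2R)
11. 1 settler and 1 raider → the north bank.  (the south bank: 2S 1R; the north bank: 4S 3R)
12. 1 raider ← the south bank.  (the south bank: 2S 2R; the north bank: 4S 2R)
13. 2 raiders → the north bank.  (the south bank: 2S 0R; the north bank: 4S 4R)
14. 1 raider ← the south bank.  (the south bank: 2S 1R; the north bank: 4S 3R)
15. 1 settler and 1 raider → the north bank.  (the south bank: 1S 0R; the north bank: 5S 4R)
16. 1 raider ← the south bank.  (the south bank: 1S 1R; the north bank: 5S 3R)
17. 1 settler and 1 raider → the north bank.  (the south bank: 0S 0R; the north bank: 6S 4R)

17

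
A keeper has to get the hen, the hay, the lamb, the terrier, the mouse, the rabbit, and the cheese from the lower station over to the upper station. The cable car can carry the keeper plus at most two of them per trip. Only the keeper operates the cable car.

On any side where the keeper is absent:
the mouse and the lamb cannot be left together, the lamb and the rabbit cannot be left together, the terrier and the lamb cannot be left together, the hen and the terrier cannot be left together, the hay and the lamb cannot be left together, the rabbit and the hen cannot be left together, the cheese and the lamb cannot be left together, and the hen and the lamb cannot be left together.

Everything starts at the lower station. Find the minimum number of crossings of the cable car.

11

Counting alone: the keeper can take at most 2 across per trip to the upper station, so moving all 7 needs at least 4 loaded trips out, with a return between consecutive ones — at least 7 crossings.
The safety rule pushes this higher. Following every safe sequence of crossings, the most of the 7 that can be at the upper station as the cable car arrives there on crossings 7, 9 is 5, 6 respectively — never all 7.
So no plan with fewer than 11 crossings exists, and this one achieves 11:
1. Keeper goes to the upper station with the hen and the lamb.  [the lower station: the cheese, the hay, the mouse, the rabbit, the terrier | the upper station: the hen, the lamb]
2. Keeper goes back to the lower station with the hen.  [the lower station: the cheese, the hay, the hen, the mouse, the rabbit, the terrier | the upper station: the lamb]
3. Keeper goes to the upper station with the hay and the hen.  [the lower station: the cheese, the mouse, the rabbit, the terrier | the upper station: the hay, the hen, the lamb]
4. Keeper goes back to the lower station with the lamb.  [the lower station: the cheese, the lamb, the mouse, the rabbit, the terrier | the upper station: the hay, the hen]
5. Keeper goes to the upper station with the lamb and the mouse.  [the lower station: the cheese, the rabbit, the terrier | the upper station: the hay, the hen, the lamb, the mouse]
6. Keeper goes back to the lower station with the lamb.  [the lower station: the cheese, the lamb, the rabbit, the terrier | the upper station: the hay, the hen, the mouse]
7. Keeper goes to the upper station with the cheese and the lamb.  [the lower station: the rabbit, the terrier | the upper station: the cheese, the hay, the hen, the lamb, the mouse]
8. Keeper goes back to the lower station with the lamb.  [the lower station: the lamb, the rabbit, the terrier | the upper station: the cheese, the hay, the hen, the mouse]
9. Keeper goes to the upper station with the rabbit and the terrier.  [the lower station: the lamb | the upper station: the cheese, the hay, the hen, the mouse, the rabbit, the terrier]
10. Keeper goes back to the lower station with the hen.  [the lower station: the hen, the lamb | the upper station: the cheese, the hay, the mouse, the rabbit, the terrier]
11. Keeper goes to the upper station with the hen and the lamb.  [the lower station: — | the upper station: the cheese, the hay, the hen, the lamb, the mouse, the rabbit, the terrier]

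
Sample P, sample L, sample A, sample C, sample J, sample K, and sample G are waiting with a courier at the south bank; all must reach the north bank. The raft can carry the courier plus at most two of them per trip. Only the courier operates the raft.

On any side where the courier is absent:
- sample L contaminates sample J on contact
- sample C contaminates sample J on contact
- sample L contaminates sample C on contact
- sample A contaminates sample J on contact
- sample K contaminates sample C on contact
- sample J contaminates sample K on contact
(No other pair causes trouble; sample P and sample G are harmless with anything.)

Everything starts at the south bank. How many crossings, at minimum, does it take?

11

Counting alone: the courier can take at most 2 across per trip to the north bank, so moving all 7 needs at least 4 loaded trips out, with a return between consecutive ones — at least 7 crossings.
The safety rule pushes this higher. Following every safe sequence of crossings, the most of the 7 that can be at the north bank as the raft arrives there on crossings 7, 9 is 5, 6 respectively — never all 7.
So no plan with fewer than 11 crossings exists, and this one achieves 11:
1. Courier goes to the north bank with sample C and sample J.  [the south bank: sample A, sample G, sample K, sample L, sample P | the north bank: sample C, sample J]
2. Courier goes back to the south bank with sample C.  [the south bank: sample A, sample C, sample G, sample K, sample L, sample P | the north bank: sample J]
3. Courier goes to the north bank with sample C and sample P.  [the south bank: sample A, sample G, sample K, sample L | the north bank: sample C, sample J, sample P]
4. Courier goes back to the south bank with sample C.  [the south bank: sample A, sample C, sample G, sample K, sample L | the north bank: sample J, sample P]
5. Courier goes to the north bank with sample K and sample L.  [the south bank: sample A, sample C, sample G | the north bank: sample J, sample K, sample L, sample P]
6. Courier goes back to the south bank with sample J.  [the south bank: sample A, sample C, sample G, sample J | the north bank: sample K, sample L, sample P]
7. Courier goes to the north bank with sample A and sample C.  [the south bank: sample G, sample J | the north bank: sample A, sample C, sample K, sample L, sample P]
8. Courier goes back to the south bank with sample C.  [the south bank: sample C, sample G, sample J | the north bank: sample A, sample K, sample L, sample P]
9. Courier goes to the north bank with sample C and sample G.  [the south bank: sample J | the north bank: sample A, sample C, sample G, sample K, sample L, sample P]
10. Courier goes back to the south bank with sample C.  [the south bank: sample C, sample J | the north bank: sample A, sample G, sample K, sample L, sample P]
11. Courier goes to the north bank with sample C and sample J.  [the south bank: — | the north bank: sample A, sample C, sample G, sample J, sample K, sample L, sample P]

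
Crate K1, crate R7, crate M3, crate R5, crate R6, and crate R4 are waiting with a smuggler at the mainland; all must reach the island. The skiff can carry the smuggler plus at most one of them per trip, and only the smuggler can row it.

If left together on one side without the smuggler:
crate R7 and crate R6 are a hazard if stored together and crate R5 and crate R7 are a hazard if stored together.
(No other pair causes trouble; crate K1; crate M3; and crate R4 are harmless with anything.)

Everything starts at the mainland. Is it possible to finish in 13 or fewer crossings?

Yes — this plan uses 13 crossings (≤ 13):
1. Smuggler goes to the island with crate R7.  [the mainland: crate K1, crate M3, crate R4, crate R5, crate R6 | the island: crate R7]
2. Smuggler goes back to the mainland alone.  [the mainland: crate K1, crate M3, crate R4, crate R5, crate R6 | the island: crate R7]
3. Smuggler goes to the island with crate K1.  [the mainland: crate M3, crate R4, crate R5, crate R6 | the island: crate K1, crate R7]
4. Smuggler goes back to the mainland alone.  [the mainland: crate M3, crate R4, crate R5, crate R6 | the island: crate K1, crate R7]
5. Smuggler goes to the island with crate M3.  [the mainland: crate R4, crate R5, crate R6 | the island: crate K1, crate M3, crate R7]
6. Smuggler goes back to the mainland alone.  [the mainland: crate R4, crate R5, crate R6 | the island: crate K1, crate M3, crate R7]
7. Smuggler goes to the island with crate R5.  [the mainland: crate R4, crate R6 | the island: crate K1, crate M3, crate R5, crate R7]
8. Smuggler goes back to the mainland with crate R7.  [the mainland: crate R4, crate R6, crate R7 | the island: crate K1, crate M3, crate R5]
9. Smuggler goes to the island with crate R6.  [the mainland: crate R4, crate R7 | the island: crate K1, crate M3, crate R5, crate R6]
10. Smuggler goes back to the mainland alone.  [the mainland: crate R4, crate R7 | the island: crate K1, crate M3, crate R5, crate R6]
11. Smuggler goes to the island with crate R4.  [the mainland: crate R7 | the island: crate K1, crate M3, crate R4, crate R5, crate R6]
12. Smuggler goes back to the mainland alone.  [the mainland: crate R7 | the island: crate K1, crate M3, crate R4, crate R5, crate R6]
13. Smuggler goes to the island with crate R7.  [the mainland: — | the island: crate K1, crate M3, crate R4, crate R5, crate R6, crate R7]

Yes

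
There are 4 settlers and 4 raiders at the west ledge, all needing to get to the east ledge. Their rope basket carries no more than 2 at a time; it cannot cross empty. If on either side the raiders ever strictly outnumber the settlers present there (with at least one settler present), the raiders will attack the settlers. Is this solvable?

Following every safe sequence of crossings from the start, the most of the 8 that can be at the east ledge as the rope basket arrives there on crossings 1, 3, 5 is 2, 3, 4 respectively; the best ever achieved is 4 of 8.
From crossing 7 on, no configuration arises that was not already reachable earlier: only 11 distinct safe configurations (who is on which side, and where the rope basket is) can ever be reached, none of them has everyone across, and every continuation just revisits them. They are: 0 settlers + 0 raiders across (rope basket back at the start); 0 settlers + 1 raider across (rope basket there); 0 settlers + 1 raider across (rope basket back at the start); 0 settlers + 2 raiders across (rope basket there); 0 settlers + 2 raiders across (rope basket back at the start); 0 settlers + 3 raiders across (rope basket there); 0 settlers + 3 raiders across (rope basket back at the start); 0 settlers + 4 raiders across (rope basket there); 1 settler + 1 raider across (rope basket there); 1 settler + 1 raider across (rope basket back at the start); 2 settlers + 2 raiders across (rope basket there). So no valid plan exists.

No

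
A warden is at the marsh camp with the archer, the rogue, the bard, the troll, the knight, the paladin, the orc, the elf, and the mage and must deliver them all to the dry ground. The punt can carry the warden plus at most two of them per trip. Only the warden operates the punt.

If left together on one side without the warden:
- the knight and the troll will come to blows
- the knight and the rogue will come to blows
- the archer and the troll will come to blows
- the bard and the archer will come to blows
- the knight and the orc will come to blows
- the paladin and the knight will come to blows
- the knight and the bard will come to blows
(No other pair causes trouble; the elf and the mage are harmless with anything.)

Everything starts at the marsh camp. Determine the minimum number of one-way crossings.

Counting alone: the warden can take at most 2 across per trip to the dry ground, so moving all 9 needs at least 5 loaded trips out, with a return between consecutive ones — at least 9 crossings.
The safety rule pushes this higher. Following every safe sequence of crossings, the most of the 9 that can be at the dry ground as the punt arrives there on crossing 9 is 8 — never all 9.
So no plan with fewer than 11 crossings exists, and this one achieves 11:
1. Warden goes to the dry ground with the archer and the knight.  [the marsh camp: the bard, the elf, the mage, the orc, the paladin, the rogue, the troll | the dry ground: the archer, the knight]
2. Warden goes back to the marsh camp alone.  [the marsh camp: the bard, the elf, the mage, the orc, the paladin, the rogue, the troll | the dry ground: the archer, the knight]
3. Warden goes to the dry ground with the bard and the rogue.  [the marsh camp: the elf, the mage, the orc, the paladin, the troll | the dry ground: the archer, the bard, the knight, the rogue]
4. Warden goes back to the marsh camp with the archer and the knight.  [the marsh camp: the archer, the elf, the knight, the mage, the orc, the paladin, the troll | the dry ground: the bard, the rogue]
5. Warden goes to the dry ground with the knight and the troll.  [the marsh camp: the archer, the elf, the mage, the orc, the paladin | the dry ground: the bard, the knight, the rogue, the troll]
6. Warden goes back to the marsh camp with the knight.  [the marsh camp: the archer, the elf, the knight, the mage, the orc, the paladin | the dry ground: the bard, the rogue, the troll]
7. Warden goes to the dry ground with the orc and the paladin.  [the marsh camp: the archer, the elf, the knight, the mage | the dry ground: the bard, the orc, the paladin, the rogue, the troll]
8. Warden goes back to the marsh camp alone.  [the marsh camp: the archer, the elf, the knight, the mage | the dry ground: the bard, the orc, the paladin, the rogue, the troll]
9. Warden goes to the dry ground with the elf and the mage.  [the marsh camp: the archer, the knight | the dry ground: the bard, the elf, the mage, the orc, the paladin, the rogue, the troll]
10. Warden goes back to the marsh camp alone.  [the marsh camp: the archer, the knight | the dry ground: the bard, the elf, the mage, the orc, the paladin, the rogue, the troll]
11. Warden goes to the dry ground with the archer and the knight.  [the marsh camp: — | the dry ground: the archer, the bard, the elf, the knight, the mage, the orc, the paladin, the rogue, the troll]

11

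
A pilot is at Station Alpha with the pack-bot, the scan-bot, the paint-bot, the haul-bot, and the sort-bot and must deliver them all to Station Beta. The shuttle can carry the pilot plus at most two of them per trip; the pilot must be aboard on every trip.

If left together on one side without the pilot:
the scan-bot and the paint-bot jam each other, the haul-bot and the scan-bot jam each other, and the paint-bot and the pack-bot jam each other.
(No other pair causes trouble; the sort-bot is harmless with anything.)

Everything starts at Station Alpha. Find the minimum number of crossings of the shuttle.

5

Counting alone: the pilot can take at most 2 across per trip to Station Beta, so moving all 5 needs at least 3 loaded trips out, with a return between consecutive ones — at least 5 crossings.
The plan below uses exactly 5 crossings, so it is optimal:
1. Pilot goes to Station Beta with the pack-bot and the scan-bot.  [Station Alpha: the haul-bot, the paint-bot, the sort-bot | Station Beta: the pack-bot, the scan-bot]
2. Pilot goes back to Station Alpha alone.  [Station Alpha: the haul-bot, the paint-bot, the sort-bot | Station Beta: the pack-bot, the scan-bot]
3. Pilot goes to Station Beta with the sort-bot.  [Station Alpha: the haul-bot, the paint-bot | Station Beta: the pack-bot, the scan-bot, the sort-bot]
4. Pilot goes back to Station Alpha alone.  [Station Alpha: the haul-bot, the paint-bot | Station Beta: the pack-bot, the scan-bot, the sort-bot]
5. Pilot goes to Station Beta with the haul-bot and the paint-bot.  [Station Alpha: — | Station Beta: the haul-bot, the pack-bot, the paint-bot, the scan-bot, the sort-bot]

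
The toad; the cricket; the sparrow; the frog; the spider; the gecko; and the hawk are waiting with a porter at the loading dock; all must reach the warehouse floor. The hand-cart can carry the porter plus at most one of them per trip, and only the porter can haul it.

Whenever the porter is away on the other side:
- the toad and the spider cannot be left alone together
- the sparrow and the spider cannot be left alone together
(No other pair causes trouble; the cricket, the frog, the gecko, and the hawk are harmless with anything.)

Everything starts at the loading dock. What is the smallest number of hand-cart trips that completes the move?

Counting alone: the porter can take at most 1 across per trip to the warehouse floor, so moving all 7 needs at least 7 loaded trips out, with a return between consecutive ones — at least 13 crossings.
The safety rule pushes this higher. Following every safe sequence of crossings, the most of the 7 that can be at the warehouse floor as the hand-cart arrives there on crossing 13 is 6 — never all 7.
So no plan with fewer than 15 crossings exists, and this one achieves 15:
1. Porter goes to the warehouse floor with the spider.  [the loading dock: the cricket, the frog, the gecko, the hawk, the sparrow, the toad | the warehouse floor: the spider]
2. Porter goes back to the loading dock alone.  [the loading dock: the cricket, the frog, the gecko, the hawk, the sparrow, the toad | the warehouse floor: the spider]
3. Porter goes to the warehouse floor with the toad.  [the loading dock: the cricket, the frog, the gecko, the hawk, the sparrow | the warehouse floor: the spider, the toad]
4. Porter goes back to the loading dock with the spider.  [the loading dock: the cricket, the frog, the gecko, the hawk, the sparrow, the spider | the warehouse floor: the toad]
5. Porter goes to the warehouse floor with the sparrow.  [the loading dock: the cricket, the frog, the gecko, the hawk, the spider | the warehouse floor: the sparrow, the toad]
6. Porter goes back to the loading dock alone.  [the loading dock: the cricket, the frog, the gecko, the hawk, the spider | the warehouse floor: the sparrow, the toad]
7. Porter goes to the warehouse floor with the cricket.  [the loading dock: the frog, the gecko, the hawk, the spider | the warehouse floor: the cricket, the sparrow, the toad]
8. Porter goes back to the loading dock alone.  [the loading dock: the frog, the gecko, the hawk, the spider | the warehouse floor: the cricket, the sparrow, the toad]
9. Porter goes to the warehouse floor with the frog.  [the loading dock: the gecko, the hawk, the spider | the warehouse floor: the cricket, the frog, the sparrow, the toad]
10. Porter goes back to the loading dock alone.  [the loading dock: the gecko, the hawk, the spider | the warehouse floor: the cricket, the frog, the sparrow, the toad]
11. Porter goes to the warehouse floor with the gecko.  [the loading dock: the hawk, the spider | the warehouse floor: the cricket, the frog, the gecko, the sparrow, the toad]
12. Porter goes back to the loading dock alone.  [the loading dock: the hawk, the spider | the warehouse floor: the cricket, the frog, the gecko, the sparrow, the toad]
13. Porter goes to the warehouse floor with the hawk.  [the loading dock: the spider | the warehouse floor: the cricket, the frog, the gecko, the hawk, the sparrow, the toad]
14. Porter goes back to the loading dock alone.  [the loading dock: the spider | the warehouse floor: the cricket, the frog, the gecko, the hawk, the sparrow, the toad]
15. Porter goes to the warehouse floor with the spider.  [the loading dock: — | the warehouse floor: the cricket, the frog, the gecko, the hawk, the sparrow, the spider, the toad]

15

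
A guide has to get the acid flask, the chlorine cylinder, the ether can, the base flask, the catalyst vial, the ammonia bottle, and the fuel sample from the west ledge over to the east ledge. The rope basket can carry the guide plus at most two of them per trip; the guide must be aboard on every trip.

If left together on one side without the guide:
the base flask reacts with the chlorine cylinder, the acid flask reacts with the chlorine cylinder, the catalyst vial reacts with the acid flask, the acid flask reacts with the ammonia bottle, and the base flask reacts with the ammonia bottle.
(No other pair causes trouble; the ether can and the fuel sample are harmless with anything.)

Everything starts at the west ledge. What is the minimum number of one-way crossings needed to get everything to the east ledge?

Counting alone: the guide can take at most 2 across per trip to the east ledge, so moving all 7 needs at least 4 loaded trips out, with a return between consecutive ones — at least 7 crossings.
The safety rule pushes this higher. Following every safe sequence of crossings, the most of the 7 that can be at the east ledge as the rope basket arrives there on crossing 7 is 6 — never all 7.
So no plan with fewer than 9 crossings exists, and this one achieves 9:
1. Guide goes to the east ledge with the acid flask and the base flask.
2. Guide goes back to the west ledge alone.
3. Guide goes to the east ledge with the chlorine cylinder.
4. Guide goes back to the west ledge with the acid flask and the base flask.
5. Guide goes to the east ledge with the ammonia bottle and the catalyst vial.
6. Guide goes back to the west ledge alone.
7. Guide goes to the east ledge with the ether can and the fuel sample.
8. Guide goes back to the west ledge alone.
9. Guide goes to the east ledge with the acid flask and the base flask.

9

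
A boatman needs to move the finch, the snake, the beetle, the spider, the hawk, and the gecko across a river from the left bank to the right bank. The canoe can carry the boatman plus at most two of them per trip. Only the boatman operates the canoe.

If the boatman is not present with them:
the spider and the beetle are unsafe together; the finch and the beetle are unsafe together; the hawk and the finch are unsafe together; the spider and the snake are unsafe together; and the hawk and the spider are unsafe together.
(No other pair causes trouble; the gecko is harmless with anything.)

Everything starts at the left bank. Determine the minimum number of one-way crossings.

7

Counting alone: the boatman can take at most 2 across per trip to the right bank, so moving all 6 needs at least 3 loaded trips out, with a return between consecutive ones — at least 5 crossings.
The safety rule pushes this higher. Following every safe sequence of crossings, the most of the 6 that can be at the right bank as the canoe arrives there on crossing 5 is 5 — never all 6.
So no plan with fewer than 7 crossings exists, and this one achieves 7:
1. Boatman goes to the right bank with the finch and the spider.
2. Boatman goes back to the left bank alone.
3. Boatman goes to the right bank with the beetle and the snake.
4. Boatman goes back to the left bank with the finch and the spider.
5. Boatman goes to the right bank with the gecko and the hawk.
6. Boatman goes back to the left bank alone.
7. Boatman goes to the right bank with the finch and the spider.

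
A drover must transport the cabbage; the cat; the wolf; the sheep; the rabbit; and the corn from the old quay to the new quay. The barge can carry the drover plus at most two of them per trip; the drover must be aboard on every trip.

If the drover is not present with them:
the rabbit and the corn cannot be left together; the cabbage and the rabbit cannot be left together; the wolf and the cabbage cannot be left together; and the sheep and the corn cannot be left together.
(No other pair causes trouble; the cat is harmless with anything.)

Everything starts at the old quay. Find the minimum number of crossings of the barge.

Counting alone: the drover can take at most 2 across per trip to the new quay, so moving all 6 needs at least 3 loaded trips out, with a return between consecutive ones — at least 5 crossings.
The safety rule pushes this higher. Following every safe sequence of crossings, the most of the 6 that can be at the new quay as the barge arrives there on crossing 5 is 5 — never all 6.
So no plan with fewer than 7 crossings exists, and this one achieves 7:
1. Drover goes to the new quay with the cabbage and the corn.  [the old quay: the cat, the rabbit, the sheep, the wolf | the new quay: the cabbage, the corn]
2. Drover goes back to the old quay alone.  [the old quay: the cat, the rabbit, the sheep, the wolf | the new quay: the cabbage, the corn]
3. Drover goes to the new quay with the cat and the wolf.  [the old quay: the rabbit, the sheep | the new quay: the cabbage, the cat, the corn, the wolf]
4. Drover goes back to the old quay with the cabbage.  [the old quay: the cabbage, the rabbit, the sheep | the new quay: the cat, the corn, the wolf]
5. Drover goes to the new quay with the rabbit and the sheep.  [the old quay: the cabbage | the new quay: the cat, the corn, the rabbit, the sheep, the wolf]
6. Drover goes back to the old quay with the corn.  [the old quay: the cabbage, the corn | the new quay: the cat, the rabbit, the sheep, the wolf]
7. Drover goes to the new quay with the cabbage and the corn.  [the old quay: — | the new quay: the cabbage, the cat, the corn, the rabbit, the sheep, the wolf]

7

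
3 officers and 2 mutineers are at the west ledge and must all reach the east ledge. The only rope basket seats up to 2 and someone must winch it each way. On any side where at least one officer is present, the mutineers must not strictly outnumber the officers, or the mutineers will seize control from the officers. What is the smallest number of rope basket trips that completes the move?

7

Counting alone: each trip to the east ledge takes at most 2 across and each return brings at least 1 back, so after t trips out (and t−1 returns) at most 2t − (t−1) of the 5 are across; that first reaches 5 at t = 4, so at least 7 crossings are needed.
The plan below uses exactly 7 crossings, so it is optimal:
1. 2 mutineers → the east ledge.  (the west ledge: 3O 0M; the east ledge: 0O 2M)
2. 1 mutineer ← the west ledge.  (the west ledge: 3O 1M; the east ledge: 0O 1M)
3. 2 officers → the east ledge.  (the west ledge: 1O 1M; the east ledge: 2O 1M)
4. 1 officer ← the west ledge.  (the west ledge: 2O 1M; the east ledge: 1O 1M)
5. 1 officer and 1 mutineer → the east ledge.  (the west ledge: 1O 0M; the east ledge: 2O 2M)
6. 1 mutineer ← the west ledge.  (the west ledge: 1O 1M; the east ledge: 2O 1M)
7. 1 officer and 1 mutineer → the east ledge.  (the west ledge: 0O 0M; the east ledge: 3O 2M)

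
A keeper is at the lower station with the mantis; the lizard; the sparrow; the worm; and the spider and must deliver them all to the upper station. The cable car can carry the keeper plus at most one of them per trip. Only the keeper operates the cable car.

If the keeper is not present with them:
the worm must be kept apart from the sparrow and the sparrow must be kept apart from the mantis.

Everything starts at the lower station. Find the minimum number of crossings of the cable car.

11

Counting alone: the keeper can take at most 1 across per trip to the upper station, so moving all 5 needs at least 5 loaded trips out, with a return between consecutive ones — at least 9 crossings.
The safety rule pushes this higher. Following every safe sequence of crossings, the most of the 5 that can be at the upper station as the cable car arrives there on crossing 9 is 4 — never all 5.
So no plan with fewer than 11 crossings exists, and this one achieves 11:
1. Keeper goes to the upper station with the sparrow.
2. Keeper goes back to the lower station alone.
3. Keeper goes to the upper station with the mantis.
4. Keeper goes back to the lower station with the sparrow.
5. Keeper goes to the upper station with the worm.
6. Keeper goes back to the lower station alone.
7. Keeper goes to the upper station with the lizard.
8. Keeper goes back to the lower station alone.
9. Keeper goes to the upper station with the spider.
10. Keeper goes back to the lower station alone.
11. Keeper goes to the upper station with the sparrow.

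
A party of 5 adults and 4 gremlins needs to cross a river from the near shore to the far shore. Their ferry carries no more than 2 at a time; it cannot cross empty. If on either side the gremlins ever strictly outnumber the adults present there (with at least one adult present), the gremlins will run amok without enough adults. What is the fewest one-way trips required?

Counting alone: each trip to the far shore takes at most 2 across and each return brings at least 1 back, so after t trips out (and t−1 returns) at most 2t − (t−1) of the 9 are across; that first reaches 9 at t = 8, so at least 15 crossings are needed.
The plan below uses exactly 15 crossings, so it is optimal:
1. 2 gremlins → the far shore.  (the near shore: 5A 2G; the far shore: 0A 2G)
2. 1 gremlin ← the near shore.  (the near shore: 5A 3G; the far shore: 0A 1G)
3. 2 gremlins → the far shore.  (the near shore: 5A 1G; the far shore: 0A 3G)
4. 1 gremlin ← the near shore.  (the near shore: 5A 2G; the far shore: 0A 2G)
5. 2 adults → the far shore.  (the near shore: 3A 2G; the far shore: 2A 2G)
6. 1 gremlin ← the near shore.  (the near shore: 3A 3G; the far shore: 2A 1G)
7. 1 adult and 1 gremlin → the far shore.  (the near shore: 2A 2G; the far shore: 3A 2G)
8. 1 adult ← the near shore.  (the near shore: 3A 2G; the far shore: 2A 2G)
9. 1 adult and 1 gremlin → the far shore.  (the near shore: 2A 1G; the far shore: 3A 3G)
10. 1 gremlin ← the near shore.  (the near shore: 2A 2G; the far shore: 3A 2G)
11. 1 adult and 1 gremlin → the far shore.  (the near shore: 1A 1G; the far shore: 4A 3G)
12. 1 adult ← the near shore.  (the near shore: 2A 1G; the far shore: 3A 3G)
13. 1 adult and 1 gremlin → the far shore.  (the near shore: 1A 0G; the far shore: 4A 4G)
14. 1 gremlin ← the near shore.  (the near shore: 1A 1G; the far shore: 4A 3G)
15. 1 adult and 1 gremlin → the far shore.  (the near shore: 0A 0G; the far shore: 5A 4G)

15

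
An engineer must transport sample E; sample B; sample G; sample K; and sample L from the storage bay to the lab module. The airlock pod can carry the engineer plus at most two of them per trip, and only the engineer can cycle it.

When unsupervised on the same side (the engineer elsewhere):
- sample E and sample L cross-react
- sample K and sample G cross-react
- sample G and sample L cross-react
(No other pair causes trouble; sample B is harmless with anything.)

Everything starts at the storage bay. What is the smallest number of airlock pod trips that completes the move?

5

Counting alone: the engineer can take at most 2 across per trip to the lab module, so moving all 5 needs at least 3 loaded trips out, with a return between consecutive ones — at least 5 crossings.
The plan below uses exactly 5 crossings, so it is optimal:
1. Engineer goes to the lab module with sample E and sample G.
2. Engineer goes back to the storage bay alone.
3. Engineer goes to the lab module with sample B.
4. Engineer goes back to the storage bay alone.
5. Engineer goes to the lab module with sample K and sample L.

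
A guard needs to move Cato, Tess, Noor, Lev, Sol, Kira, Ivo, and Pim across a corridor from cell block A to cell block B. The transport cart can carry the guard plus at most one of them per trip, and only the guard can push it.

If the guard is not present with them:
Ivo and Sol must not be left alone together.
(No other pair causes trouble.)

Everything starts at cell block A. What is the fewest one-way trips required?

Counting alone: the guard can take at most 1 across per trip to cell block B, so moving all 8 needs at least 8 loaded trips out, with a return between consecutive ones — at least 15 crossings.
The plan below uses exactly 15 crossings, so it is optimal:
1. Guard goes to cell block B with Sol.  [cell block A: Cato, Ivo, Kira, Lev, Noor, Pim, Tess | cell block B: Sol]
2. Guard goes back to cell block A alone.  [cell block A: Cato, Ivo, Kira, Lev, Noor, Pim, Tess | cell block B: Sol]
3. Guard goes to cell block B with Cato.  [cell block A: Ivo, Kira, Lev, Noor, Pim, Tess | cell block B: Cato, Sol]
4. Guard goes back to cell block A alone.  [cell block A: Ivo, Kira, Lev, Noor, Pim, Tess | cell block B: Cato, Sol]
5. Guard goes to cell block B with Tess.  [cell block A: Ivo, Kira, Lev, Noor, Pim | cell block B: Cato, Sol, Tess]
6. Guard goes back to cell block A alone.  [cell block A: Ivo, Kira, Lev, Noor, Pim | cell block B: Cato, Sol, Tess]
7. Guard goes to cell block B with Noor.  [cell block A: Ivo, Kira, Lev, Pim | cell block B: Cato, Noor, Sol, Tess]
8. Guard goes back to cell block A alone.  [cell block A: Ivo, Kira, Lev, Pim | cell block B: Cato, Noor, Sol, Tess]
9. Guard goes to cell block B with Lev.  [cell block A: Ivo, Kira, Pim | cell block B: Cato, Lev, Noor, Sol, Tess]
10. Guard goes back to cell block A alone.  [cell block A: Ivo, Kira, Pim | cell block B: Cato, Lev, Noor, Sol, Tess]
11. Guard goes to cell block B with Kira.  [cell block A: Ivo, Pim | cell block B: Cato, Kira, Lev, Noor, Sol, Tess]
12. Guard goes back to cell block A alone.  [cell block A: Ivo, Pim | cell block B: Cato, Kira, Lev, Noor, Sol, Tess]
13. Guard goes to cell block B with Pim.  [cell block A: Ivo | cell block B: Cato, Kira, Lev, Noor, Pim, Sol, Tess]
14. Guard goes back to cell block A alone.  [cell block A: Ivo | cell block B: Cato, Kira, Lev, Noor, Pim, Sol, Tess]
15. Guard goes to cell block B with Ivo.  [cell block A: — | cell block B: Cato, Ivo, Kira, Lev, Noor, Pim, Sol, Tess]

15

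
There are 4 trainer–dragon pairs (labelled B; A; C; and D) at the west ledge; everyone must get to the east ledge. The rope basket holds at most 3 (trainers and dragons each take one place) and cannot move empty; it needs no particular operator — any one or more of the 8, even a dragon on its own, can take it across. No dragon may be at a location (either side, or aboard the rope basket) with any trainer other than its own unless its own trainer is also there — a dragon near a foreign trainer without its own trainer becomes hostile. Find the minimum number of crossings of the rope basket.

9

Counting alone: each trip to the east ledge takes at most 3 across and each return brings at least 1 back, so after t trips out (and t−1 returns) at most 3t − (t−1) of the 8 are across; that first reaches 8 at t = 4, so at least 7 crossings are needed.
The safety rule pushes this higher. Following every safe sequence of crossings, the most of the 8 that can be at the east ledge as the rope basket arrives there on crossing 7 is 7 — never all 8.
So no plan with fewer than 9 crossings exists, and this one achieves 9:
1. dragon B and trainer B cross → the east ledge.
2. trainer B crosses ← the west ledge.
3. dragon A, trainer A, and trainer B cross → the east ledge.
4. dragon B and trainer B cross ← the west ledge.
5. trainer B, trainer C, and trainer D cross → the east ledge.
6. dragon A crosses ← the west ledge.
7. dragon A and dragon B cross → the east ledge.
8. dragon B crosses ← the west ledge.
9. dragon B, dragon C, and dragon D cross → the east ledge.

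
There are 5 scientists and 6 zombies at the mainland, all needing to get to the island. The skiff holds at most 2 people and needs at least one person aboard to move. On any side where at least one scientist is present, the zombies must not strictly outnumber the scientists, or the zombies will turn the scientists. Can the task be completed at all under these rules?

No

The zombies already outnumber the scientists at the mainland before anyone moves, so the starting position itself is disallowed.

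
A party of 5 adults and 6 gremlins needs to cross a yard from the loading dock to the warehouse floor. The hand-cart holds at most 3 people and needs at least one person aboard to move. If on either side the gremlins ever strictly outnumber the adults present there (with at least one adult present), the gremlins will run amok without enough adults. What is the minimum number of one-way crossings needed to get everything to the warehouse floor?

The gremlins already outnumber the adults at the loading dock before anyone moves, so the starting position itself is disallowed.

impossible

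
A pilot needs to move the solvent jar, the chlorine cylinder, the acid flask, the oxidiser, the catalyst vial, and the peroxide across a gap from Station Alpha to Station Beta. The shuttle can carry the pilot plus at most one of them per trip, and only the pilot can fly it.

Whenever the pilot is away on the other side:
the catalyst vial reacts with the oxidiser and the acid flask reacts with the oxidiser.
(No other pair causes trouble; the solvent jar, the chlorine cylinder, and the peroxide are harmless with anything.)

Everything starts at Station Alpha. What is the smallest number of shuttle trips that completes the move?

13

Counting alone: the pilot can take at most 1 across per trip to Station Beta, so moving all 6 needs at least 6 loaded trips out, with a return between consecutive ones — at least 11 crossings.
The safety rule pushes this higher. Following every safe sequence of crossings, the most of the 6 that can be at Station Beta as the shuttle arrives there on crossing 11 is 5 — never all 6.
So no plan with fewer than 13 crossings exists, and this one achieves 13:
1. Pilot goes to Station Beta with the oxidiser.  [Station Alpha: the acid flask, the catalyst vial, the chlorine cylinder, the peroxide, the solvent jar | Station Beta: the oxidiser]
2. Pilot goes back to Station Alpha alone.  [Station Alpha: the acid flask, the catalyst vial, the chlorine cylinder, the peroxide, the solvent jar | Station Beta: the oxidiser]
3. Pilot goes to Station Beta with the solvent jar.  [Station Alpha: the acid flask, the catalyst vial, the chlorine cylinder, the peroxide | Station Beta: the oxidiser, the solvent jar]
4. Pilot goes back to Station Alpha alone.  [Station Alpha: the acid flask, the catalyst vial, the chlorine cylinder, the peroxide | Station Beta: the oxidiser, the solvent jar]
5. Pilot goes to Station Beta with the chlorine cylinder.  [Station Alpha: the acid flask, the catalyst vial, the peroxide | Station Beta: the chlorine cylinder, the oxidiser, the solvent jar]
6. Pilot goes back to Station Alpha alone.  [Station Alpha: the acid flask, the catalyst vial, the peroxide | Station Beta: the chlorine cylinder, the oxidiser, the solvent jar]
7. Pilot goes to Station Beta with the acid flask.  [Station Alpha: the catalyst vial, the peroxide | Station Beta: the acid flask, the chlorine cylinder, the oxidiser, the solvent jar]
8. Pilot goes back to Station Alpha with the oxidiser.  [Station Alpha: the catalyst vial, the oxidiser, the peroxide | Station Beta: the acid flask, the chlorine cylinder, the solvent jar]
9. Pilot goes to Station Beta with the catalyst vial.  [Station Alpha: the oxidiser, the peroxide | Station Beta: the acid flask, the catalyst vial, the chlorine cylinder, the solvent jar]
10. Pilot goes back to Station Alpha alone.  [Station Alpha: the oxidiser, the peroxide | Station Beta: the acid flask, the catalyst vial, the chlorine cylinder, the solvent jar]
11. Pilot goes to Station Beta with the peroxide.  [Station Alpha: the oxidiser | Station Beta: the acid flask, the catalyst vial, the chlorine cylinder, the peroxide, the solvent jar]
12. Pilot goes back to Station Alpha alone.  [Station Alpha: the oxidiser | Station Beta: the acid flask, the catalyst vial, the chlorine cylinder, the peroxide, the solvent jar]
13. Pilot goes to Station Beta with the oxidiser.  [Station Alpha: — | Station Beta: the acid flask, the catalyst vial, the chlorine cylinder, the oxidiser, the peroxide, the solvent jar]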